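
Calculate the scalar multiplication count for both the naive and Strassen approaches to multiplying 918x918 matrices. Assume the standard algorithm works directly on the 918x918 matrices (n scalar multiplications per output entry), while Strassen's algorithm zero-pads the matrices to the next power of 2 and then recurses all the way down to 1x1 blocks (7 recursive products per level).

Matrix multiplication for 918x918 matrices:

Strassen's algorithm requires power-of-2 dimensions. Pad 918x918 to 1024x1024 (next power of 2).

Standard algorithm: 918^3 = 773620632 multiplications
Strassen's algorithm: 7^(log2(1024)) = 7^10 = 282475249 multiplications
Savings: 773620632 - 282475249 = 491145383 multiplications

Standard: 773620632 multiplications (918^3). Strassen: 282475249 multiplications (7^10, after padding to 1024x1024). Strassen reduces 8 recursive multiplications to 7 at each level.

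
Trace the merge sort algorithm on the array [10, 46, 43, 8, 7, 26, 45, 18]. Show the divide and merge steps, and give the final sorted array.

Merge sort trace:

Split: [10, 46, 43, 8, 7, 26, 45, 18] -> [10, 46, 43, 8] and [7, 26, 45, 18]
  Split: [10, 46, 43, 8] -> [10, 46] and [43, 8]
    Split: [10, 46] -> [10] and [46]
    Merge: [10] + [46] -> [10, 46]
    Split: [43, 8] -> [43] and [8]
    Merge: [43] + [8] -> [8, 43]
  Merge: [10, 46] + [8, 43] -> [8, 10, 43, 46]
  Split: [7, 26, 45, 18] -> [7, 26] and [45, 18]
    Split: [7, 26] -> [7] and [26]
    Merge: [7] + [26] -> [7, 26]
    Split: [45, 18] -> [45] and [18]
    Merge: [45] + [18] -> [18, 45]
  Merge: [7, 26] + [18, 45] -> [7, 18, 26, 45]
Merge: [8, 10, 43, 46] + [7, 18, 26, 45] -> [7, 8, 10, 18, 26, 43, 45, 46]

Final sorted array: [7, 8, 10, 18, 26, 43, 45, 46]

The merge sort proceeds by recursively splitting the array and merging sorted halves.
After all merges, the sorted array is [7, 8, 10, 18, 26, 43, 45, 46].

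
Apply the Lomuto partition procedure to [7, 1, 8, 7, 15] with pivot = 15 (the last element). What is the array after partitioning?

Lomuto partition with pivot = 15:

Initial array: [7, 1, 8, 7, 15]

arr[0]=7 <= 15: swap with position 0, array becomes [7, 1, 8, 7, 15]
arr[1]=1 <= 15: swap with position 1, array becomes [7, 1, 8, 7, 15]
arr[2]=8 <= 15: swap with position 2, array becomes [7, 1, 8, 7, 15]
arr[3]=7 <= 15: swap with position 3, array becomes [7, 1, 8, 7, 15]

Place pivot at position 4: [7, 1, 8, 7, 15]
Pivot position: 4

After partitioning with pivot 15, the array becomes [7, 1, 8, 7, 15]. The pivot is placed at index 4. All elements to the left of the pivot are <= 15, and all elements to the right are > 15.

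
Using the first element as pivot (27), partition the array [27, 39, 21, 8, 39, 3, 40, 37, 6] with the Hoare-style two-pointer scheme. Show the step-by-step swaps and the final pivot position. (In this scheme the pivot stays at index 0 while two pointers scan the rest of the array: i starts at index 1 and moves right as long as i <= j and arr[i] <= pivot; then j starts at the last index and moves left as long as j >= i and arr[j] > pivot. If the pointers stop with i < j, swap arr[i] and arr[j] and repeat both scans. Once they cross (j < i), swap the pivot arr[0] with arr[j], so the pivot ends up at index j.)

Hoare-style two-pointer partition with pivot = 27:

Initial array: [27, 39, 21, 8, 39, 3, 40, 37, 6]

Pointers start at i = 1, j = 8.
i stops at index 1 (arr[1]=39 > 27), j stops at index 8 (arr[8]=6 <= 27): swap arr[1] and arr[8], array becomes [27, 6, 21, 8, 39, 3, 40, 37, 39]
i stops at index 4 (arr[4]=39 > 27), j stops at index 5 (arr[5]=3 <= 27): swap arr[4] and arr[5], array becomes [27, 6, 21, 8, 3, 39, 40, 37, 39]
i ends at 5, j ends at 4: the pointers have crossed (j < i), so scanning stops.

Swap pivot arr[0] with arr[4] to place pivot at position 4: [3, 6, 21, 8, 27, 39, 40, 37, 39]
Pivot position: 4

After partitioning with pivot 27, the array becomes [3, 6, 21, 8, 27, 39, 40, 37, 39]. The pivot is placed at index 4. All elements to the left of the pivot are <= 27, and all elements to the right are > 27.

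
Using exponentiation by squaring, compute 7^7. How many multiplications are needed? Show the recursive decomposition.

Computing 7^7 by squaring (build up from 7^1; each line after the first costs one multiplication):

7^1 = 7
7^2 = (7^1)^2 = 7^2 = 49
7^3 = 7 * 7^2 = 7 * 49 = 343
7^6 = (7^3)^2 = 343^2 = 117649
7^7 = 7 * 7^6 = 7 * 117649 = 823543

Result: 823543
Multiplications needed: 4 (4 lines after 7^1)

7^7 = 823543. Using exponentiation by squaring, this requires 4 multiplications. The key idea: if the exponent is even, square the half-power; if odd, multiply by the base once.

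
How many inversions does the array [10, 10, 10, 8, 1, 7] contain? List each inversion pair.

Finding inversions in [10, 10, 10, 8, 1, 7]:

(0, 3): arr[0]=10 > arr[3]=8
(0, 4): arr[0]=10 > arr[4]=1
(0, 5): arr[0]=10 > arr[5]=7
(1, 3): arr[1]=10 > arr[3]=8
(1, 4): arr[1]=10 > arr[4]=1
(1, 5): arr[1]=10 > arr[5]=7
(2, 3): arr[2]=10 > arr[3]=8
(2, 4): arr[2]=10 > arr[4]=1
(2, 5): arr[2]=10 > arr[5]=7
(3, 4): arr[3]=8 > arr[4]=1
(3, 5): arr[3]=8 > arr[5]=7

Total inversions: 11

The array has 11 inversion(s): (0,3), (0,4), (0,5), (1,3), (1,4), (1,5), (2,3), (2,4), (2,5), (3,4), (3,5). Each pair (i,j) satisfies i < j and arr[i] > arr[j].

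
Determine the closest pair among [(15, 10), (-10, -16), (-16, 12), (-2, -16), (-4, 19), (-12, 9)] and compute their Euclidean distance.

Computing all pairwise distances among 6 points:

d((15, 10), (-10, -16)) = 36.0694
d((15, 10), (-16, 12)) = 31.0644
d((15, 10), (-2, -16)) = 31.0644
d((15, 10), (-4, 19)) = 21.0238
d((15, 10), (-12, 9)) = 27.0185
d((-10, -16), (-16, 12)) = 28.6356
d((-10, -16), (-2, -16)) = 8.0
d((-10, -16), (-4, 19)) = 35.5106
d((-10, -16), (-12, 9)) = 25.0799
d((-16, 12), (-2, -16)) = 31.305
d((-16, 12), (-4, 19)) = 13.8924
d((-16, 12), (-12, 9)) = 5.0 <-- minimum
d((-2, -16), (-4, 19)) = 35.0571
d((-2, -16), (-12, 9)) = 26.9258
d((-4, 19), (-12, 9)) = 12.8062

Closest pair: (-16, 12) and (-12, 9) with distance 5.0

The closest pair is (-16, 12) and (-12, 9) with Euclidean distance 5.0. For 6 points, brute-force pairwise comparison is shown above. For large n, the divide-and-conquer algorithm (sort by x, recurse on halves, check the dividing strip) achieves O(n log n).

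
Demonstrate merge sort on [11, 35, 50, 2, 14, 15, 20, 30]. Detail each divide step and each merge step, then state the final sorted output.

Merge sort trace:

Split: [11, 35, 50, 2, 14, 15, 20, 30] -> [11, 35, 50, 2] and [14, 15, 20, 30]
  Split: [11, 35, 50, 2] -> [11, 35] and [50, 2]
    Split: [11, 35] -> [11] and [35]
    Merge: [11] + [35] -> [11, 35]
    Split: [50, 2] -> [50] and [2]
    Merge: [50] + [2] -> [2, 50]
  Merge: [11, 35] + [2, 50] -> [2, 11, 35, 50]
  Split: [14, 15, 20, 30] -> [14, 15] and [20, 30]
    Split: [14, 15] -> [14] and [15]
    Merge: [14] + [15] -> [14, 15]
    Split: [20, 30] -> [20] and [30]
    Merge: [20] + [30] -> [20, 30]
  Merge: [14, 15] + [20, 30] -> [14, 15, 20, 30]
Merge: [2, 11, 35, 50] + [14, 15, 20, 30] -> [2, 11, 14, 15, 20, 30, 35, 50]

Final sorted array: [2, 11, 14, 15, 20, 30, 35, 50]

The merge sort proceeds by recursively splitting the array and merging sorted halves.
After all merges, the sorted array is [2, 11, 14, 15, 20, 30, 35, 50].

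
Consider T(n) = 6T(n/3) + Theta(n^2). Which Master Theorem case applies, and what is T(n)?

Master Theorem for T(n) = 6T(n/3) + O(n^2):

a = 6, b = 3, c = 2
log_b(a) = log_3(6) = 1.6309

Case 3: c = 2 > log_3(6) = 1.6309
T(n) = O(n^2) = O(n^2)

For T(n) = 6T(n/3) + O(n^2): log_3(6) = 1.6309. This is Case 3 of the Master Theorem (c > log_b(a), work dominated by root), giving O(n^2).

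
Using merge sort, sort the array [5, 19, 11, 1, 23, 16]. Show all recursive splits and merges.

Merge sort trace:

Split: [5, 19, 11, 1, 23, 16] -> [5, 19, 11] and [1, 23, 16]
  Split: [5, 19, 11] -> [5] and [19, 11]
    Split: [19, 11] -> [19] and [11]
    Merge: [19] + [11] -> [11, 19]
  Merge: [5] + [11, 19] -> [5, 11, 19]
  Split: [1, 23, 16] -> [1] and [23, 16]
    Split: [23, 16] -> [23] and [16]
    Merge: [23] + [16] -> [16, 23]
  Merge: [1] + [16, 23] -> [1, 16, 23]
Merge: [5, 11, 19] + [1, 16, 23] -> [1, 5, 11, 16, 19, 23]

Final sorted array: [1, 5, 11, 16, 19, 23]

The merge sort proceeds by recursively splitting the array and merging sorted halves.
After all merges, the sorted array is [1, 5, 11, 16, 19, 23].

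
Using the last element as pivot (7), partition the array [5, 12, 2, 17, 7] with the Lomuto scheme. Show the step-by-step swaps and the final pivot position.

Lomuto partition with pivot = 7:

Initial array: [5, 12, 2, 17, 7]

arr[0]=5 <= 7: swap with position 0, array becomes [5, 12, 2, 17, 7]
arr[1]=12 > 7: no swap
arr[2]=2 <= 7: swap with position 1, array becomes [5, 2, 12, 17, 7]
arr[3]=17 > 7: no swap

Place pivot at position 2: [5, 2, 7, 17, 12]
Pivot position: 2

After partitioning with pivot 7, the array becomes [5, 2, 7, 17, 12]. The pivot is placed at index 2. All elements to the left of the pivot are <= 7, and all elements to the right are > 7.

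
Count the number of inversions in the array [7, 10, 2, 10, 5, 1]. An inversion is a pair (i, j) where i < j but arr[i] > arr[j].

Finding inversions in [7, 10, 2, 10, 5, 1]:

(0, 2): arr[0]=7 > arr[2]=2
(0, 4): arr[0]=7 > arr[4]=5
(0, 5): arr[0]=7 > arr[5]=1
(1, 2): arr[1]=10 > arr[2]=2
(1, 4): arr[1]=10 > arr[4]=5
(1, 5): arr[1]=10 > arr[5]=1
(2, 5): arr[2]=2 > arr[5]=1
(3, 4): arr[3]=10 > arr[4]=5
(3, 5): arr[3]=10 > arr[5]=1
(4, 5): arr[4]=5 > arr[5]=1

Total inversions: 10

The array has 10 inversion(s): (0,2), (0,4), (0,5), (1,2), (1,4), (1,5), (2,5), (3,4), (3,5), (4,5). Each pair (i,j) satisfies i < j and arr[i] > arr[j].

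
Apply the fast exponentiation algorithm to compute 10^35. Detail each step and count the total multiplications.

Computing 10^35 by squaring (build up from 10^1; each line after the first costs one multiplication):

10^1 = 10
10^2 = (10^1)^2 = 10^2 = 100
10^4 = (10^2)^2 = 100^2 = 10000
10^8 = (10^4)^2 = 10000^2 = 100000000
10^16 = (10^8)^2 = 100000000^2 = 10000000000000000
10^17 = 10 * 10^16 = 10 * 10000000000000000 = 100000000000000000
10^34 = (10^17)^2 = 100000000000000000^2 = 10000000000000000000000000000000000
10^35 = 10 * 10^34 = 10 * 10000000000000000000000000000000000 = 100000000000000000000000000000000000

Result: 100000000000000000000000000000000000
Multiplications needed: 7 (7 lines after 10^1)

10^35 = 100000000000000000000000000000000000. Using exponentiation by squaring, this requires 7 multiplications. The key idea: if the exponent is even, square the half-power; if odd, multiply by the base once.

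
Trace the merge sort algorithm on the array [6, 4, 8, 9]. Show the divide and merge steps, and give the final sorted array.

Merge sort trace:

Split: [6, 4, 8, 9] -> [6, 4] and [8, 9]
  Split: [6, 4] -> [6] and [4]
  Merge: [6] + [4] -> [4, 6]
  Split: [8, 9] -> [8] and [9]
  Merge: [8] + [9] -> [8, 9]
Merge: [4, 6] + [8, 9] -> [4, 6, 8, 9]

Final sorted array: [4, 6, 8, 9]

The merge sort proceeds by recursively splitting the array and merging sorted halves.
After all merges, the sorted array is [4, 6, 8, 9].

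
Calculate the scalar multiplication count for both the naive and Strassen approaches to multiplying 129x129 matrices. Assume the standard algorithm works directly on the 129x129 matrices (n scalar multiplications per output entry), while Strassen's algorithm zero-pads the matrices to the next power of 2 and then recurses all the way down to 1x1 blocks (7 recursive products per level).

Matrix multiplication for 129x129 matrices:

Strassen's algorithm requires power-of-2 dimensions. Pad 129x129 to 256x256 (next power of 2).

Standard algorithm: 129^3 = 2146689 multiplications
Strassen's algorithm: 7^(log2(256)) = 7^8 = 5764801 multiplications
Difference: 2146689 - 5764801 = -3618112 (Strassen uses MORE here due to padding overhead — for small or just-over-power-of-2 n, padding can outweigh the per-level savings)

Standard: 2146689 multiplications (129^3). Strassen: 5764801 multiplications (7^8, after padding to 256x256). Strassen reduces 8 recursive multiplications to 7 at each level.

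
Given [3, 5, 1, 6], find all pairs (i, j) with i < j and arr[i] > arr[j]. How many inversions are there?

Finding inversions in [3, 5, 1, 6]:

(0, 2): arr[0]=3 > arr[2]=1
(1, 2): arr[1]=5 > arr[2]=1

Total inversions: 2

The array has 2 inversion(s): (0,2), (1,2). Each pair (i,j) satisfies i < j and arr[i] > arr[j].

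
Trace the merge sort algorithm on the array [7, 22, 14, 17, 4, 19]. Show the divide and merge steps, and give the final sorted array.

Merge sort trace:

Split: [7, 22, 14, 17, 4, 19] -> [7, 22, 14] and [17, 4, 19]
  Split: [7, 22, 14] -> [7] and [22, 14]
    Split: [22, 14] -> [22] and [14]
    Merge: [22] + [14] -> [14, 22]
  Merge: [7] + [14, 22] -> [7, 14, 22]
  Split: [17, 4, 19] -> [17] and [4, 19]
    Split: [4, 19] -> [4] and [19]
    Merge: [4] + [19] -> [4, 19]
  Merge: [17] + [4, 19] -> [4, 17, 19]
Merge: [7, 14, 22] + [4, 17, 19] -> [4, 7, 14, 17, 19, 22]

Final sorted array: [4, 7, 14, 17, 19, 22]

The merge sort proceeds by recursively splitting the array and merging sorted halves.
After all merges, the sorted array is [4, 7, 14, 17, 19, 22].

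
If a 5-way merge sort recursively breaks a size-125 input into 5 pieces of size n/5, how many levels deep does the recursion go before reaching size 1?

For divide and conquer with division factor 5:

Problem sizes at each level:
Level 0: 125
Level 1: 25
Level 2: 5
Level 3: 1

The root is level 0 and the size-1 base case is level 3 (the tree spans levels 0 through 3, i.e. 4 levels counting the root), so the depth is the number of divisions: log_5(125) = 3

The recursion tree depth is log_5(125) = 3. At each level, the problem size is divided by 5, so it takes 3 divisions to reduce to a base case of size 1. The algorithm makes 5 recursive calls at each level.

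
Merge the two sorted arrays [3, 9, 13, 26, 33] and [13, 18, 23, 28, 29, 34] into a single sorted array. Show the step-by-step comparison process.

Merging process:

Compare 3 vs 13: take 3 from left. Merged: [3]
Compare 9 vs 13: take 9 from left. Merged: [3, 9]
Compare 13 vs 13: take 13 from left. Merged: [3, 9, 13]
Compare 26 vs 13: take 13 from right. Merged: [3, 9, 13, 13]
Compare 26 vs 18: take 18 from right. Merged: [3, 9, 13, 13, 18]
Compare 26 vs 23: take 23 from right. Merged: [3, 9, 13, 13, 18, 23]
Compare 26 vs 28: take 26 from left. Merged: [3, 9, 13, 13, 18, 23, 26]
Compare 33 vs 28: take 28 from right. Merged: [3, 9, 13, 13, 18, 23, 26, 28]
Compare 33 vs 29: take 29 from right. Merged: [3, 9, 13, 13, 18, 23, 26, 28, 29]
Compare 33 vs 34: take 33 from left. Merged: [3, 9, 13, 13, 18, 23, 26, 28, 29, 33]
Append remaining from right: [34]. Merged: [3, 9, 13, 13, 18, 23, 26, 28, 29, 33, 34]

Final merged array: [3, 9, 13, 13, 18, 23, 26, 28, 29, 33, 34]
Total comparisons: 10

The merged array is [3, 9, 13, 13, 18, 23, 26, 28, 29, 33, 34], requiring 10 comparisons. The merge step runs in O(n) time where n is the total number of elements.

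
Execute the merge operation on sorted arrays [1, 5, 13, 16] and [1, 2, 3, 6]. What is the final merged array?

Merging process:

Compare 1 vs 1: take 1 from left. Merged: [1]
Compare 5 vs 1: take 1 from right. Merged: [1, 1]
Compare 5 vs 2: take 2 from right. Merged: [1, 1, 2]
Compare 5 vs 3: take 3 from right. Merged: [1, 1, 2, 3]
Compare 5 vs 6: take 5 from left. Merged: [1, 1, 2, 3, 5]
Compare 13 vs 6: take 6 from right. Merged: [1, 1, 2, 3, 5, 6]
Append remaining from left: [13, 16]. Merged: [1, 1, 2, 3, 5, 6, 13, 16]

Final merged array: [1, 1, 2, 3, 5, 6, 13, 16]
Total comparisons: 6

The merged array is [1, 1, 2, 3, 5, 6, 13, 16], requiring 6 comparisons. The merge step runs in O(n) time where n is the total number of elements.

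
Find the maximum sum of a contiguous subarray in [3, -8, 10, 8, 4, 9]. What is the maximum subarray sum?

Using Kadane's algorithm on [3, -8, 10, 8, 4, 9]:

Scanning through the array:
Position 1 (value -8): max_ending_here = -5, max_so_far = 3
Position 2 (value 10): max_ending_here = 10, max_so_far = 10
Position 3 (value 8): max_ending_here = 18, max_so_far = 18
Position 4 (value 4): max_ending_here = 22, max_so_far = 22
Position 5 (value 9): max_ending_here = 31, max_so_far = 31

Maximum subarray: [10, 8, 4, 9]
Maximum sum: 31

The maximum subarray is [10, 8, 4, 9] with sum 31. This subarray runs from index 2 to index 5.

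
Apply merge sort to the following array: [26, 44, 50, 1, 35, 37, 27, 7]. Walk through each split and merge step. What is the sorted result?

Merge sort trace:

Split: [26, 44, 50, 1, 35, 37, 27, 7] -> [26, 44, 50, 1] and [35, 37, 27, 7]
  Split: [26, 44, 50, 1] -> [26, 44] and [50, 1]
    Split: [26, 44] -> [26] and [44]
    Merge: [26] + [44] -> [26, 44]
    Split: [50, 1] -> [50] and [1]
    Merge: [50] + [1] -> [1, 50]
  Merge: [26, 44] + [1, 50] -> [1, 26, 44, 50]
  Split: [35, 37, 27, 7] -> [35, 37] and [27, 7]
    Split: [35, 37] -> [35] and [37]
    Merge: [35] + [37] -> [35, 37]
    Split: [27, 7] -> [27] and [7]
    Merge: [27] + [7] -> [7, 27]
  Merge: [35, 37] + [7, 27] -> [7, 27, 35, 37]
Merge: [1, 26, 44, 50] + [7, 27, 35, 37] -> [1, 7, 26, 27, 35, 37, 44, 50]

Final sorted array: [1, 7, 26, 27, 35, 37, 44, 50]

The merge sort proceeds by recursively splitting the array and merging sorted halves.
After all merges, the sorted array is [1, 7, 26, 27, 35, 37, 44, 50].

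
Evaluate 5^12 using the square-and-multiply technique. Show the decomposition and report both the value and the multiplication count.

Computing 5^12 by squaring (build up from 5^1; each line after the first costs one multiplication):

5^1 = 5
5^2 = (5^1)^2 = 5^2 = 25
5^3 = 5 * 5^2 = 5 * 25 = 125
5^6 = (5^3)^2 = 125^2 = 15625
5^12 = (5^6)^2 = 15625^2 = 244140625

Result: 244140625
Multiplications needed: 4 (4 lines after 5^1)

5^12 = 244140625. Using exponentiation by squaring, this requires 4 multiplications. The key idea: if the exponent is even, square the half-power; if odd, multiply by the base once.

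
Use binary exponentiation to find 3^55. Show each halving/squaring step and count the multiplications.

Computing 3^55 by squaring (build up from 3^1; each line after the first costs one multiplication):

3^1 = 3
3^2 = (3^1)^2 = 3^2 = 9
3^3 = 3 * 3^2 = 3 * 9 = 27
3^6 = (3^3)^2 = 27^2 = 729
3^12 = (3^6)^2 = 729^2 = 531441
3^13 = 3 * 3^12 = 3 * 531441 = 1594323
3^26 = (3^13)^2 = 1594323^2 = 2541865828329
3^27 = 3 * 3^26 = 3 * 2541865828329 = 7625597484987
3^54 = (3^27)^2 = 7625597484987^2 = 58149737003040059690390169
3^55 = 3 * 3^54 = 3 * 58149737003040059690390169 = 174449211009120179071170507

Result: 174449211009120179071170507
Multiplications needed: 9 (9 lines after 3^1)

3^55 = 174449211009120179071170507. Using exponentiation by squaring, this requires 9 multiplications. The key idea: if the exponent is even, square the half-power; if odd, multiply by the base once.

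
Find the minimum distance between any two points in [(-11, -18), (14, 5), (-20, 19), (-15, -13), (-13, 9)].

Computing all pairwise distances among 5 points:

d((-11, -18), (14, 5)) = 33.9706
d((-11, -18), (-20, 19)) = 38.0789
d((-11, -18), (-15, -13)) = 6.4031 <-- minimum
d((-11, -18), (-13, 9)) = 27.074
d((14, 5), (-20, 19)) = 36.7696
d((14, 5), (-15, -13)) = 34.1321
d((14, 5), (-13, 9)) = 27.2947
d((-20, 19), (-15, -13)) = 32.3883
d((-20, 19), (-13, 9)) = 12.2066
d((-15, -13), (-13, 9)) = 22.0907

Closest pair: (-11, -18) and (-15, -13) with distance 6.4031

The closest pair is (-11, -18) and (-15, -13) with Euclidean distance 6.4031. For 5 points, brute-force pairwise comparison is shown above. For large n, the divide-and-conquer algorithm (sort by x, recurse on halves, check the dividing strip) achieves O(n log n).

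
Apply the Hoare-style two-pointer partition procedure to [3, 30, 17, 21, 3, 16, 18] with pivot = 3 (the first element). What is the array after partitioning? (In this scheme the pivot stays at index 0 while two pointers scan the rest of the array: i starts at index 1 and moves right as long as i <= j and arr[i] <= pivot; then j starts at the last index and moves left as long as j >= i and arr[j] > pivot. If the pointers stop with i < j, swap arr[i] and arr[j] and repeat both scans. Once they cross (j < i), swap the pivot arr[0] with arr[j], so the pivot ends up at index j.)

Hoare-style two-pointer partition with pivot = 3:

Initial array: [3, 30, 17, 21, 3, 16, 18]

Pointers start at i = 1, j = 6.
i stops at index 1 (arr[1]=30 > 3), j stops at index 4 (arr[4]=3 <= 3): swap arr[1] and arr[4], array becomes [3, 3, 17, 21, 30, 16, 18]
i ends at 2, j ends at 1: the pointers have crossed (j < i), so scanning stops.

Swap pivot arr[0] with arr[1] to place pivot at position 1: [3, 3, 17, 21, 30, 16, 18]
Pivot position: 1

After partitioning with pivot 3, the array becomes [3, 3, 17, 21, 30, 16, 18]. The pivot is placed at index 1. All elements to the left of the pivot are <= 3, and all elements to the right are > 3.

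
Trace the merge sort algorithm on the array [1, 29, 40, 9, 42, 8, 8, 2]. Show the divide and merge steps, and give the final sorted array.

Merge sort trace:

Split: [1, 29, 40, 9, 42, 8, 8, 2] -> [1, 29, 40, 9] and [42, 8, 8, 2]
  Split: [1, 29, 40, 9] -> [1, 29] and [40, 9]
    Split: [1, 29] -> [1] and [29]
    Merge: [1] + [29] -> [1, 29]
    Split: [40, 9] -> [40] and [9]
    Merge: [40] + [9] -> [9, 40]
  Merge: [1, 29] + [9, 40] -> [1, 9, 29, 40]
  Split: [42, 8, 8, 2] -> [42, 8] and [8, 2]
    Split: [42, 8] -> [42] and [8]
    Merge: [42] + [8] -> [8, 42]
    Split: [8, 2] -> [8] and [2]
    Merge: [8] + [2] -> [2, 8]
  Merge: [8, 42] + [2, 8] -> [2, 8, 8, 42]
Merge: [1, 9, 29, 40] + [2, 8, 8, 42] -> [1, 2, 8, 8, 9, 29, 40, 42]

Final sorted array: [1, 2, 8, 8, 9, 29, 40, 42]

The merge sort proceeds by recursively splitting the array and merging sorted halves.
After all merges, the sorted array is [1, 2, 8, 8, 9, 29, 40, 42].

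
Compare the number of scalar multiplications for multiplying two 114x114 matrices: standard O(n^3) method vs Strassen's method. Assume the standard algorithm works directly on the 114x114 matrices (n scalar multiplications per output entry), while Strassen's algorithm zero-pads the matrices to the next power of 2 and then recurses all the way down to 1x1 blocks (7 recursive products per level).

Matrix multiplication for 114x114 matrices:

Strassen's algorithm requires power-of-2 dimensions. Pad 114x114 to 128x128 (next power of 2).

Standard algorithm: 114^3 = 1481544 multiplications
Strassen's algorithm: 7^(log2(128)) = 7^7 = 823543 multiplications
Savings: 1481544 - 823543 = 658001 multiplications

Standard: 1481544 multiplications (114^3). Strassen: 823543 multiplications (7^7, after padding to 128x128). Strassen reduces 8 recursive multiplications to 7 at each level.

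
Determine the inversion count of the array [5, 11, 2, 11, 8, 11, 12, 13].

Finding inversions in [5, 11, 2, 11, 8, 11, 12, 13]:

(0, 2): arr[0]=5 > arr[2]=2
(1, 2): arr[1]=11 > arr[2]=2
(1, 4): arr[1]=11 > arr[4]=8
(3, 4): arr[3]=11 > arr[4]=8

Total inversions: 4

The array has 4 inversion(s): (0,2), (1,2), (1,4), (3,4). Each pair (i,j) satisfies i < j and arr[i] > arr[j].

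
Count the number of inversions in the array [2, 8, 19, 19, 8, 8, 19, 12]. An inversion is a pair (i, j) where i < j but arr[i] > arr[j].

Finding inversions in [2, 8, 19, 19, 8, 8, 19, 12]:

(2, 4): arr[2]=19 > arr[4]=8
(2, 5): arr[2]=19 > arr[5]=8
(2, 7): arr[2]=19 > arr[7]=12
(3, 4): arr[3]=19 > arr[4]=8
(3, 5): arr[3]=19 > arr[5]=8
(3, 7): arr[3]=19 > arr[7]=12
(6, 7): arr[6]=19 > arr[7]=12

Total inversions: 7

The array has 7 inversion(s): (2,4), (2,5), (2,7), (3,4), (3,5), (3,7), (6,7). Each pair (i,j) satisfies i < j and arr[i] > arr[j].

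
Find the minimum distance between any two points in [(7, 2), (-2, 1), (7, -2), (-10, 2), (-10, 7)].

Computing all pairwise distances among 5 points:

d((7, 2), (-2, 1)) = 9.0554
d((7, 2), (7, -2)) = 4.0 <-- minimum
d((7, 2), (-10, 2)) = 17.0
d((7, 2), (-10, 7)) = 17.72
d((-2, 1), (7, -2)) = 9.4868
d((-2, 1), (-10, 2)) = 8.0623
d((-2, 1), (-10, 7)) = 10.0
d((7, -2), (-10, 2)) = 17.4642
d((7, -2), (-10, 7)) = 19.2354
d((-10, 2), (-10, 7)) = 5.0

Closest pair: (7, 2) and (7, -2) with distance 4.0

The closest pair is (7, 2) and (7, -2) with Euclidean distance 4.0. For 5 points, brute-force pairwise comparison is shown above. For large n, the divide-and-conquer algorithm (sort by x, recurse on halves, check the dividing strip) achieves O(n log n).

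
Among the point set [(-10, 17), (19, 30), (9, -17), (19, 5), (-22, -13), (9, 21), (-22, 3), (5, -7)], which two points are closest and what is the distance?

Computing all pairwise distances among 8 points:

d((-10, 17), (19, 30)) = 31.7805
d((-10, 17), (9, -17)) = 38.9487
d((-10, 17), (19, 5)) = 31.3847
d((-10, 17), (-22, -13)) = 32.311
d((-10, 17), (9, 21)) = 19.4165
d((-10, 17), (-22, 3)) = 18.4391
d((-10, 17), (5, -7)) = 28.3019
d((19, 30), (9, -17)) = 48.0521
d((19, 30), (19, 5)) = 25.0
d((19, 30), (-22, -13)) = 59.4138
d((19, 30), (9, 21)) = 13.4536
d((19, 30), (-22, 3)) = 49.0918
d((19, 30), (5, -7)) = 39.5601
d((9, -17), (19, 5)) = 24.1661
d((9, -17), (-22, -13)) = 31.257
d((9, -17), (9, 21)) = 38.0
d((9, -17), (-22, 3)) = 36.8917
d((9, -17), (5, -7)) = 10.7703 <-- minimum
d((19, 5), (-22, -13)) = 44.7772
d((19, 5), (9, 21)) = 18.868
d((19, 5), (-22, 3)) = 41.0488
d((19, 5), (5, -7)) = 18.4391
d((-22, -13), (9, 21)) = 46.0109
d((-22, -13), (-22, 3)) = 16.0
d((-22, -13), (5, -7)) = 27.6586
d((9, 21), (-22, 3)) = 35.8469
d((9, 21), (5, -7)) = 28.2843
d((-22, 3), (5, -7)) = 28.7924

Closest pair: (9, -17) and (5, -7) with distance 10.7703

The closest pair is (9, -17) and (5, -7) with Euclidean distance 10.7703. For 8 points, brute-force pairwise comparison is shown above. For large n, the divide-and-conquer algorithm (sort by x, recurse on halves, check the dividing strip) achieves O(n log n).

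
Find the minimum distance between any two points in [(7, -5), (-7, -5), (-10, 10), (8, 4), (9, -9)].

Computing all pairwise distances among 5 points:

d((7, -5), (-7, -5)) = 14.0
d((7, -5), (-10, 10)) = 22.6716
d((7, -5), (8, 4)) = 9.0554
d((7, -5), (9, -9)) = 4.4721 <-- minimum
d((-7, -5), (-10, 10)) = 15.2971
d((-7, -5), (8, 4)) = 17.4929
d((-7, -5), (9, -9)) = 16.4924
d((-10, 10), (8, 4)) = 18.9737
d((-10, 10), (9, -9)) = 26.8701
d((8, 4), (9, -9)) = 13.0384

Closest pair: (7, -5) and (9, -9) with distance 4.4721

The closest pair is (7, -5) and (9, -9) with Euclidean distance 4.4721. For 5 points, brute-force pairwise comparison is shown above. For large n, the divide-and-conquer algorithm (sort by x, recurse on halves, check the dividing strip) achieves O(n log n).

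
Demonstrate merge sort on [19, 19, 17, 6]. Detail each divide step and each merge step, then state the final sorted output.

Merge sort trace:

Split: [19, 19, 17, 6] -> [19, 19] and [17, 6]
  Split: [19, 19] -> [19] and [19]
  Merge: [19] + [19] -> [19, 19]
  Split: [17, 6] -> [17] and [6]
  Merge: [17] + [6] -> [6, 17]
Merge: [19, 19] + [6, 17] -> [6, 17, 19, 19]

Final sorted array: [6, 17, 19, 19]

The merge sort proceeds by recursively splitting the array and merging sorted halves.
After all merges, the sorted array is [6, 17, 19, 19].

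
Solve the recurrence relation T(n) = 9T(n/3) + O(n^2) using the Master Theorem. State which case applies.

Master Theorem for T(n) = 9T(n/3) + O(n^2):

a = 9, b = 3, c = 2
log_b(a) = log_3(9) = 2.0000

Case 2: c = 2 = log_3(9) = 2.0000
T(n) = O(n^2 log n) = O(n^2 log n)

For T(n) = 9T(n/3) + O(n^2): log_3(9) = 2.0000. This is Case 2 of the Master Theorem (c = log_b(a), equal work at all levels), giving O(n^2 log n).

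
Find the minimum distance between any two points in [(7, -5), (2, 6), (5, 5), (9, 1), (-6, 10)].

Computing all pairwise distances among 5 points:

d((7, -5), (2, 6)) = 12.083
d((7, -5), (5, 5)) = 10.198
d((7, -5), (9, 1)) = 6.3246
d((7, -5), (-6, 10)) = 19.8494
d((2, 6), (5, 5)) = 3.1623 <-- minimum
d((2, 6), (9, 1)) = 8.6023
d((2, 6), (-6, 10)) = 8.9443
d((5, 5), (9, 1)) = 5.6569
d((5, 5), (-6, 10)) = 12.083
d((9, 1), (-6, 10)) = 17.4929

Closest pair: (2, 6) and (5, 5) with distance 3.1623

The closest pair is (2, 6) and (5, 5) with Euclidean distance 3.1623. For 5 points, brute-force pairwise comparison is shown above. For large n, the divide-and-conquer algorithm (sort by x, recurse on halves, check the dividing strip) achieves O(n log n).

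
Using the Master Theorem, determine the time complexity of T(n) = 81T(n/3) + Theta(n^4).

Master Theorem for T(n) = 81T(n/3) + O(n^4):

a = 81, b = 3, c = 4
log_b(a) = log_3(81) = 4.0000

Case 2: c = 4 = log_3(81) = 4.0000
T(n) = O(n^4 log n) = O(n^4 log n)

For T(n) = 81T(n/3) + O(n^4): log_3(81) = 4.0000. This is Case 2 of the Master Theorem (c = log_b(a), equal work at all levels), giving O(n^4 log n).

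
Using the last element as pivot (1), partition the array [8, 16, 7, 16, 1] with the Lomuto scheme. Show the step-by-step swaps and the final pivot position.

Lomuto partition with pivot = 1:

Initial array: [8, 16, 7, 16, 1]

arr[0]=8 > 1: no swap
arr[1]=16 > 1: no swap
arr[2]=7 > 1: no swap
arr[3]=16 > 1: no swap

Place pivot at position 0: [1, 16, 7, 16, 8]
Pivot position: 0

After partitioning with pivot 1, the array becomes [1, 16, 7, 16, 8]. The pivot is placed at index 0. All elements to the left of the pivot are <= 1, and all elements to the right are > 1.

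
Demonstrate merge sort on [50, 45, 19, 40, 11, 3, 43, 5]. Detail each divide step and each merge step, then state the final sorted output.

Merge sort trace:

Split: [50, 45, 19, 40, 11, 3, 43, 5] -> [50, 45, 19, 40] and [11, 3, 43, 5]
  Split: [50, 45, 19, 40] -> [50, 45] and [19, 40]
    Split: [50, 45] -> [50] and [45]
    Merge: [50] + [45] -> [45, 50]
    Split: [19, 40] -> [19] and [40]
    Merge: [19] + [40] -> [19, 40]
  Merge: [45, 50] + [19, 40] -> [19, 40, 45, 50]
  Split: [11, 3, 43, 5] -> [11, 3] and [43, 5]
    Split: [11, 3] -> [11] and [3]
    Merge: [11] + [3] -> [3, 11]
    Split: [43, 5] -> [43] and [5]
    Merge: [43] + [5] -> [5, 43]
  Merge: [3, 11] + [5, 43] -> [3, 5, 11, 43]
Merge: [19, 40, 45, 50] + [3, 5, 11, 43] -> [3, 5, 11, 19, 40, 43, 45, 50]

Final sorted array: [3, 5, 11, 19, 40, 43, 45, 50]

The merge sort proceeds by recursively splitting the array and merging sorted halves.
After all merges, the sorted array is [3, 5, 11, 19, 40, 43, 45, 50].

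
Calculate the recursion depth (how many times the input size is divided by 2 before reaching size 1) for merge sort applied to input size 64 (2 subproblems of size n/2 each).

For divide and conquer with division factor 2:

Problem sizes at each level:
Level 0: 64
Level 1: 32
Level 2: 16
Level 3: 8
Level 4: 4
Level 5: 2
Level 6: 1

The root is level 0 and the size-1 base case is level 6 (the tree spans levels 0 through 6, i.e. 7 levels counting the root), so the depth is the number of divisions: log_2(64) = 6

The recursion tree depth is log_2(64) = 6. At each level, the problem size is divided by 2, so it takes 6 divisions to reduce to a base case of size 1. The algorithm makes 2 recursive calls at each level.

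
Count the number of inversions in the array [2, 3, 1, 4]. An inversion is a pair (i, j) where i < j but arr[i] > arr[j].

Finding inversions in [2, 3, 1, 4]:

(0, 2): arr[0]=2 > arr[2]=1
(1, 2): arr[1]=3 > arr[2]=1

Total inversions: 2

The array has 2 inversion(s): (0,2), (1,2). Each pair (i,j) satisfies i < j and arr[i] > arr[j].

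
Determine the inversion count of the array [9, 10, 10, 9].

Finding inversions in [9, 10, 10, 9]:

(1, 3): arr[1]=10 > arr[3]=9
(2, 3): arr[2]=10 > arr[3]=9

Total inversions: 2

The array has 2 inversion(s): (1,3), (2,3). Each pair (i,j) satisfies i < j and arr[i] > arr[j].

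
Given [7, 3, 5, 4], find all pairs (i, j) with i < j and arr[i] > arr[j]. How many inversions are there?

Finding inversions in [7, 3, 5, 4]:

(0, 1): arr[0]=7 > arr[1]=3
(0, 2): arr[0]=7 > arr[2]=5
(0, 3): arr[0]=7 > arr[3]=4
(2, 3): arr[2]=5 > arr[3]=4

Total inversions: 4

The array has 4 inversion(s): (0,1), (0,2), (0,3), (2,3). Each pair (i,j) satisfies i < j and arr[i] > arr[j].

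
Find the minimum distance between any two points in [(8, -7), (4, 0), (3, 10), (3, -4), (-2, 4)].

Computing all pairwise distances among 5 points:

d((8, -7), (4, 0)) = 8.0623
d((8, -7), (3, 10)) = 17.72
d((8, -7), (3, -4)) = 5.831
d((8, -7), (-2, 4)) = 14.8661
d((4, 0), (3, 10)) = 10.0499
d((4, 0), (3, -4)) = 4.1231 <-- minimum
d((4, 0), (-2, 4)) = 7.2111
d((3, 10), (3, -4)) = 14.0
d((3, 10), (-2, 4)) = 7.8102
d((3, -4), (-2, 4)) = 9.434

Closest pair: (4, 0) and (3, -4) with distance 4.1231

The closest pair is (4, 0) and (3, -4) with Euclidean distance 4.1231. For 5 points, brute-force pairwise comparison is shown above. For large n, the divide-and-conquer algorithm (sort by x, recurse on halves, check the dividing strip) achieves O(n log n).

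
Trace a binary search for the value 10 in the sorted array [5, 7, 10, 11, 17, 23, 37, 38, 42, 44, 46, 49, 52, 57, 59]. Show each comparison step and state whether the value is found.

Binary search for 10 in [5, 7, 10, 11, 17, 23, 37, 38, 42, 44, 46, 49, 52, 57, 59]:

lo=0, hi=14, mid=7, arr[mid]=38 -> 38 > 10, search left half
lo=0, hi=6, mid=3, arr[mid]=11 -> 11 > 10, search left half
lo=0, hi=2, mid=1, arr[mid]=7 -> 7 < 10, search right half
lo=2, hi=2, mid=2, arr[mid]=10 -> Found target at index 2!

Binary search finds 10 at index 2 after 4 comparisons. The search repeatedly halves the search space by comparing with the middle element.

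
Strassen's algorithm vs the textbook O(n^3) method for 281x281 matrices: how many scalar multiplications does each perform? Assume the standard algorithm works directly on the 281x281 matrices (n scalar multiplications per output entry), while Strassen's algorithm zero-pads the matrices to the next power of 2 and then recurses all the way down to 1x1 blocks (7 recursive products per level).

Matrix multiplication for 281x281 matrices:

Strassen's algorithm requires power-of-2 dimensions. Pad 281x281 to 512x512 (next power of 2).

Standard algorithm: 281^3 = 22188041 multiplications
Strassen's algorithm: 7^(log2(512)) = 7^9 = 40353607 multiplications
Difference: 22188041 - 40353607 = -18165566 (Strassen uses MORE here due to padding overhead — for small or just-over-power-of-2 n, padding can outweigh the per-level savings)

Standard: 22188041 multiplications (281^3). Strassen: 40353607 multiplications (7^9, after padding to 512x512). Strassen reduces 8 recursive multiplications to 7 at each level.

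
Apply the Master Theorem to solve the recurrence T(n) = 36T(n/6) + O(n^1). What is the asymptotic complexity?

Master Theorem for T(n) = 36T(n/6) + O(n^1):

a = 36, b = 6, c = 1
log_b(a) = log_6(36) = 2.0000

Case 1: c = 1 < log_6(36) = 2.0000
T(n) = O(n^(log_6 36)) = O(n^2)

For T(n) = 36T(n/6) + O(n^1): log_6(36) = 2.0000. This is Case 1 of the Master Theorem (c < log_b(a), work dominated by leaves), giving O(n^2).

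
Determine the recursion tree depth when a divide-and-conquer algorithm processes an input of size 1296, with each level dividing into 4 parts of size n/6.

For divide and conquer with division factor 6:

Problem sizes at each level:
Level 0: 1296
Level 1: 216
Level 2: 36
Level 3: 6
Level 4: 1

The root is level 0 and the size-1 base case is level 4 (the tree spans levels 0 through 4, i.e. 5 levels counting the root), so the depth is the number of divisions: log_6(1296) = 4

The recursion tree depth is log_6(1296) = 4. At each level, the problem size is divided by 6, so it takes 4 divisions to reduce to a base case of size 1. The algorithm makes 4 recursive calls at each level.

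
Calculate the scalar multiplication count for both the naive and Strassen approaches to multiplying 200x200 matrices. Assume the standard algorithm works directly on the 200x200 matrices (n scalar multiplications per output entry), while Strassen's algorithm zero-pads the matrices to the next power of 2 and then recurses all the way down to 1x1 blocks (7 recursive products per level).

Matrix multiplication for 200x200 matrices:

Strassen's algorithm requires power-of-2 dimensions. Pad 200x200 to 256x256 (next power of 2).

Standard algorithm: 200^3 = 8000000 multiplications
Strassen's algorithm: 7^(log2(256)) = 7^8 = 5764801 multiplications
Savings: 8000000 - 5764801 = 2235199 multiplications

Standard: 8000000 multiplications (200^3). Strassen: 5764801 multiplications (7^8, after padding to 256x256). Strassen reduces 8 recursive multiplications to 7 at each level.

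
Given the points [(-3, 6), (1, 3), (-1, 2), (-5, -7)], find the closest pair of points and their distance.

Computing all pairwise distances among 4 points:

d((-3, 6), (1, 3)) = 5.0
d((-3, 6), (-1, 2)) = 4.4721
d((-3, 6), (-5, -7)) = 13.1529
d((1, 3), (-1, 2)) = 2.2361 <-- minimum
d((1, 3), (-5, -7)) = 11.6619
d((-1, 2), (-5, -7)) = 9.8489

Closest pair: (1, 3) and (-1, 2) with distance 2.2361

The closest pair is (1, 3) and (-1, 2) with Euclidean distance 2.2361. For 4 points, brute-force pairwise comparison is shown above. For large n, the divide-and-conquer algorithm (sort by x, recurse on halves, check the dividing strip) achieves O(n log n).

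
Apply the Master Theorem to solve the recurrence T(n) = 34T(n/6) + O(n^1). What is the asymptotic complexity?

Master Theorem for T(n) = 34T(n/6) + O(n^1):

a = 34, b = 6, c = 1
log_b(a) = log_6(34) = 1.9681

Case 1: c = 1 < log_6(34) = 1.9681
T(n) = O(n^(log_6 34))

For T(n) = 34T(n/6) + O(n^1): log_6(34) = 1.9681. This is Case 1 of the Master Theorem (c < log_b(a), work dominated by leaves), giving O(n^(log_6 34)).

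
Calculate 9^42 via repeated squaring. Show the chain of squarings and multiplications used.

Computing 9^42 by squaring (build up from 9^1; each line after the first costs one multiplication):

9^1 = 9
9^2 = (9^1)^2 = 9^2 = 81
9^4 = (9^2)^2 = 81^2 = 6561
9^5 = 9 * 9^4 = 9 * 6561 = 59049
9^10 = (9^5)^2 = 59049^2 = 3486784401
9^20 = (9^10)^2 = 3486784401^2 = 12157665459056928801
9^21 = 9 * 9^20 = 9 * 12157665459056928801 = 109418989131512359209
9^42 = (9^21)^2 = 109418989131512359209^2 = 11972515182562019788602740026717047105681

Result: 11972515182562019788602740026717047105681
Multiplications needed: 7 (7 lines after 9^1)

9^42 = 11972515182562019788602740026717047105681. Using exponentiation by squaring, this requires 7 multiplications. The key idea: if the exponent is even, square the half-power; if odd, multiply by the base once.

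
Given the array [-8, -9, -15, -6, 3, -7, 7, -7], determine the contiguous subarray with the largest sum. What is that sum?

Using Kadane's algorithm on [-8, -9, -15, -6, 3, -7, 7, -7]:

Scanning through the array:
Position 1 (value -9): max_ending_here = -9, max_so_far = -8
Position 2 (value -15): max_ending_here = -15, max_so_far = -8
Position 3 (value -6): max_ending_here = -6, max_so_far = -6
Position 4 (value 3): max_ending_here = 3, max_so_far = 3
Position 5 (value -7): max_ending_here = -4, max_so_far = 3
Position 6 (value 7): max_ending_here = 7, max_so_far = 7
Position 7 (value -7): max_ending_here = 0, max_so_far = 7

Maximum subarray: [7]
Maximum sum: 7

The maximum subarray is [7] with sum 7. This subarray runs from index 6 to index 6.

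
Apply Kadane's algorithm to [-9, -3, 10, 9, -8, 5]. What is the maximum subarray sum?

Using Kadane's algorithm on [-9, -3, 10, 9, -8, 5]:

Scanning through the array:
Position 1 (value -3): max_ending_here = -3, max_so_far = -3
Position 2 (value 10): max_ending_here = 10, max_so_far = 10
Position 3 (value 9): max_ending_here = 19, max_so_far = 19
Position 4 (value -8): max_ending_here = 11, max_so_far = 19
Position 5 (value 5): max_ending_here = 16, max_so_far = 19

Maximum subarray: [10, 9]
Maximum sum: 19

The maximum subarray is [10, 9] with sum 19. This subarray runs from index 2 to index 3.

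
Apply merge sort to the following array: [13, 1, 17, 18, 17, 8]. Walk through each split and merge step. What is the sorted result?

Merge sort trace:

Split: [13, 1, 17, 18, 17, 8] -> [13, 1, 17] and [18, 17, 8]
  Split: [13, 1, 17] -> [13] and [1, 17]
    Split: [1, 17] -> [1] and [17]
    Merge: [1] + [17] -> [1, 17]
  Merge: [13] + [1, 17] -> [1, 13, 17]
  Split: [18, 17, 8] -> [18] and [17, 8]
    Split: [17, 8] -> [17] and [8]
    Merge: [17] + [8] -> [8, 17]
  Merge: [18] + [8, 17] -> [8, 17, 18]
Merge: [1, 13, 17] + [8, 17, 18] -> [1, 8, 13, 17, 17, 18]

Final sorted array: [1, 8, 13, 17, 17, 18]

The merge sort proceeds by recursively splitting the array and merging sorted halves.
After all merges, the sorted array is [1, 8, 13, 17, 17, 18].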